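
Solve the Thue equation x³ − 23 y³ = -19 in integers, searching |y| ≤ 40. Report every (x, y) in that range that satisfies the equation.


The equation is x³ - 23y³ = -19. For fixed y, x³ = 23·y³ − 19, so a solution requires the RHS to be a perfect cube.
Strategy: iterate y from -40 to 40, compute RHS = 23·y³ − 19, and check whether it is a (positive or negative) perfect cube.
Check small values of y:
  y = 0: RHS = -19 is not a perfect cube.
  y = 1: RHS = 4 is not a perfect cube.
  y = -1: RHS = -42 is not a perfect cube.
  y = 2: RHS = 165 is not a perfect cube.
  y = -2: RHS = -203 is not a perfect cube.
  y = 3: RHS = 602 is not a perfect cube.
  y = -3: RHS = -640 is not a perfect cube.
Continuing the search up to |y| = 40 finds no solutions either.
No (x, y) in the scanned range satisfies the equation.

No integer solutions with |y| ≤ 40.


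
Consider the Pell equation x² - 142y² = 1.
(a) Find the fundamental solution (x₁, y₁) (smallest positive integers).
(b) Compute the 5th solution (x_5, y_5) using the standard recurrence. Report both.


Step 1: Find the fundamental solution (x₁, y₁) of x² - 142y² = 1.
  Expand √142 as a continued fraction. a₀ = ⌊√142⌋ = 11; iterate m_{k+1} = d_k·a_k − m_k, d_{k+1} = (142 − m_{k+1}²)/d_k, a_{k+1} = ⌊(a₀ + m_{k+1})/d_{k+1}⌋ (starting m₀ = 0, d₀ = 1), with convergents p_k = a_k·p_{k-1} + p_{k-2}, q_k = a_k·q_{k-1} + q_{k-2} (p₋₁ = 1, q₋₁ = 0):
  k = 0: a₀ = 11; p₀/q₀ = 11/1; p₀² − 142·q₀² = 121 − 142 = -21.
  k = 1: m = 11, d = 21, a = ⌊(11 + 11)/21⌋ = 1; p/q = (1·11 + 1)/(1·1 + 0) = 12/1; p² − 142·q² = 144 − 142 = 2.
  k = 2: m = 10, d = 2, a = ⌊(11 + 10)/2⌋ = 10; p/q = (10·12 + 11)/(10·1 + 1) = 131/11; p² − 142·q² = 17161 − 17182 = -21.
  k = 3: m = 10, d = 21, a = ⌊(11 + 10)/21⌋ = 1; p/q = (1·131 + 12)/(1·11 + 1) = 143/12; p² − 142·q² = 20449 − 20448 = 1.
  The first convergent with p² − 142·q² = 1 gives the fundamental solution (x₁, y₁) = (143, 12).
Step 2: Apply the recurrence (x_{n+1}, y_{n+1}) = (x₁x_n + 142y₁y_n, x₁y_n + y₁x_n) repeatedly.
  From (x_1, y_1) = (143, 12): x_2 = 143·143 + 142·12·12 = 40897; y_2 = 143·12 + 12·143 = 3432.
  From (x_2, y_2) = (40897, 3432): x_3 = 143·40897 + 142·12·3432 = 11696399; y_3 = 143·3432 + 12·40897 = 981540.
  From (x_3, y_3) = (11696399, 981540): x_4 = 143·11696399 + 142·12·981540 = 3345129217; y_4 = 143·981540 + 12·11696399 = 280717008.
  From (x_4, y_4) = (3345129217, 280717008): x_5 = 143·3345129217 + 142·12·280717008 = 956695259663; y_5 = 143·280717008 + 12·3345129217 = 80284082748.
Step 3: Verify x_5² - 142·y_5² = 915265819861654994873569 - 915265819861654994873568 = 1 (should be 1). ✓

(x_1, y_1) = (143, 12); (x_5, y_5) = (956695259663, 80284082748).


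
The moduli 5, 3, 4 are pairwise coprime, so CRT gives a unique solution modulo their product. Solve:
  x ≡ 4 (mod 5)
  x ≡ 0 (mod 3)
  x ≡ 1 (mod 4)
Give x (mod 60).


Moduli 5, 3, 4 are pairwise coprime; by CRT there is a unique solution modulo M = 5 · 3 · 4 = 60.
Solve pairwise, accumulating the modulus:
  Start with x ≡ 4 (mod 5).
  Combine with x ≡ 0 (mod 3): since gcd(5, 3) = 1, we get a unique residue mod 15.
    Write x = 4 + 5·t and substitute into x ≡ 0 (mod 3): 5·t ≡ 0 − 4 = -4 (mod 3).
    Reduce coefficients mod 3: 2·t ≡ 2 (mod 3).
    The inverse of 2 mod 3 is 2 (since 2·2 = 4 = 1·3 + 1), so t ≡ 2·2 = 4 ≡ 1 (mod 3).
    Then x = 4 + 5·1 = 9, valid modulo lcm(5, 3) = 15: x ≡ 9 (mod 15).
  Combine with x ≡ 1 (mod 4): since gcd(15, 4) = 1, we get a unique residue mod 60.
    Write x = 9 + 15·t and substitute into x ≡ 1 (mod 4): 15·t ≡ 1 − 9 = -8 (mod 4).
    Reduce coefficients mod 4: 3·t ≡ 0 (mod 4).
    The inverse of 3 mod 4 is 3 (since 3·3 = 9 = 2·4 + 1), so t ≡ 3·0 = 0 ≡ 0 (mod 4).
    Then x = 9 + 15·0 = 9, valid modulo lcm(15, 4) = 60: x ≡ 9 (mod 60).
Verify: 9 mod 5 = 4 ✓, 9 mod 3 = 0 ✓, 9 mod 4 = 1 ✓.

x ≡ 9 (mod 60).


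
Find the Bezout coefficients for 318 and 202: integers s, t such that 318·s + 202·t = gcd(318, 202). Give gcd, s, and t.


Euclidean algorithm on (318, 202) — divide until remainder is 0:
  318 = 1 · 202 + 116
  202 = 1 · 116 + 86
  116 = 1 · 86 + 30
  86 = 2 · 30 + 26
  30 = 1 · 26 + 4
  26 = 6 · 4 + 2
  4 = 2 · 2 + 0
gcd(318, 202) = 2.
Track Bezout coefficients alongside the remainders: start with r₀ = 318 = a·1 + b·0 (s = 1, t = 0) and r₁ = 202 = a·0 + b·1 (s = 0, t = 1); each new remainder r_{k+1} = r_{k-1} − q_k·r_k inherits s_{k+1} = s_{k-1} − q_k·s_k, t_{k+1} = t_{k-1} − q_k·t_k, so r_k = a·s_k + b·t_k at every step:
  q = 1: r = 116, s = 1 − 1·0 = 1, t = 0 − 1·1 = -1  (check: 318·1 + 202·(-1) = 116)
  q = 1: r = 86, s = 0 − 1·1 = -1, t = 1 − 1·(-1) = 2  (check: 318·(-1) + 202·2 = 86)
  q = 1: r = 30, s = 1 − 1·(-1) = 2, t = -1 − 1·2 = -3  (check: 318·2 + 202·(-3) = 30)
  q = 2: r = 26, s = -1 − 2·2 = -5, t = 2 − 2·(-3) = 8  (check: 318·(-5) + 202·8 = 26)
  q = 1: r = 4, s = 2 − 1·(-5) = 7, t = -3 − 1·8 = -11  (check: 318·7 + 202·(-11) = 4)
  q = 6: r = 2, s = -5 − 6·7 = -47, t = 8 − 6·(-11) = 74  (check: 318·(-47) + 202·74 = 2)
The row with r = 2 (the gcd) gives the Bezout coefficients s = -47, t = 74.
Result: 318 · (-47) + 202 · (74) = 2.

gcd(318, 202) = 2; s = -47, t = 74 (check: 318·(-47) + 202·74 = 2).


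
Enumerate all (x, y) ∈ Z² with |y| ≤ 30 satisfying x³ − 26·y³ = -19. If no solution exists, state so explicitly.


The equation is x³ - 26y³ = -19. For fixed y, x³ = 26·y³ − 19, so a solution requires the RHS to be a perfect cube.
Strategy: iterate y from -30 to 30, compute RHS = 26·y³ − 19, and check whether it is a (positive or negative) perfect cube.
Check small values of y:
  y = 0: RHS = -19 is not a perfect cube.
  y = 1: RHS = 7 is not a perfect cube.
  y = -1: RHS = -45 is not a perfect cube.
  y = 2: RHS = 189 is not a perfect cube.
  y = -2: RHS = -227 is not a perfect cube.
  y = 3: RHS = 683 is not a perfect cube.
  y = -3: RHS = -721 is not a perfect cube.
Continuing the search up to |y| = 30 finds no solutions either.
No (x, y) in the scanned range satisfies the equation.

No integer solutions with |y| ≤ 30.


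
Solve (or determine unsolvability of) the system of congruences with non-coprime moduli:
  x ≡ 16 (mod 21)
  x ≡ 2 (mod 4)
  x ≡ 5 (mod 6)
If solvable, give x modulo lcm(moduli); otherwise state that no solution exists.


Moduli 21, 4, 6 are not pairwise coprime, so CRT works modulo lcm(m_i) when all pairwise compatibility conditions hold.
Pairwise compatibility: gcd(m_i, m_j) must divide a_i - a_j for every pair.
Merge one congruence at a time:
  Start: x ≡ 16 (mod 21).
  Combine with x ≡ 2 (mod 4): gcd(21, 4) = 1; 2 - 16 = -14, which IS divisible by 1, so compatible.
    Write x = 16 + 21·t and substitute into x ≡ 2 (mod 4): 21·t ≡ 2 − 16 = -14 (mod 4).
    Reduce coefficients mod 4: 1·t ≡ 2 (mod 4).
    So t ≡ 2 (mod 4).
    Then x = 16 + 21·2 = 58, valid modulo lcm(21, 4) = 84: x ≡ 58 (mod 84).
  Combine with x ≡ 5 (mod 6): gcd(84, 6) = 6, and 5 - 58 = -53 is NOT divisible by 6.
    ⇒ system is inconsistent (no integer solution).

No solution (the system is inconsistent).


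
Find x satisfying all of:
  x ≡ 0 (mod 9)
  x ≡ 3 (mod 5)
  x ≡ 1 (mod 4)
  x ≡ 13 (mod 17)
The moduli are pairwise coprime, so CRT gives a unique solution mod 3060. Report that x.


Product of moduli M = 9 · 5 · 4 · 17 = 3060.
Merge one congruence at a time:
  Start: x ≡ 0 (mod 9).
  Combine with x ≡ 3 (mod 5); new modulus lcm = 45.
    Write x = 0 + 9·t and substitute into x ≡ 3 (mod 5): 9·t ≡ 3 − 0 = 3 (mod 5).
    Reduce coefficients mod 5: 4·t ≡ 3 (mod 5).
    The inverse of 4 mod 5 is 4 (since 4·4 = 16 = 3·5 + 1), so t ≡ 4·3 = 12 ≡ 2 (mod 5).
    Then x = 0 + 9·2 = 18, valid modulo lcm(9, 5) = 45: x ≡ 18 (mod 45).
  Combine with x ≡ 1 (mod 4); new modulus lcm = 180.
    Write x = 18 + 45·t and substitute into x ≡ 1 (mod 4): 45·t ≡ 1 − 18 = -17 (mod 4).
    Reduce coefficients mod 4: 1·t ≡ 3 (mod 4).
    So t ≡ 3 (mod 4).
    Then x = 18 + 45·3 = 153, valid modulo lcm(45, 4) = 180: x ≡ 153 (mod 180).
  Combine with x ≡ 13 (mod 17); new modulus lcm = 3060.
    Write x = 153 + 180·t and substitute into x ≡ 13 (mod 17): 180·t ≡ 13 − 153 = -140 (mod 17).
    Reduce coefficients mod 17: 10·t ≡ 13 (mod 17).
    The inverse of 10 mod 17 is 12 (since 10·12 = 120 = 7·17 + 1), so t ≡ 12·13 = 156 ≡ 3 (mod 17).
    Then x = 153 + 180·3 = 693, valid modulo lcm(180, 17) = 3060: x ≡ 693 (mod 3060).
Verify against each original: 693 mod 9 = 0, 693 mod 5 = 3, 693 mod 4 = 1, 693 mod 17 = 13.

x ≡ 693 (mod 3060).


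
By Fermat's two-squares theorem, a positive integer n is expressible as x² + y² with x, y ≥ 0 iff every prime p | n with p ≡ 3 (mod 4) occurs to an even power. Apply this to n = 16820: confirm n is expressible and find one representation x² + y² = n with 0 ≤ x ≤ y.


Step 1: Factor n = 16820 = 2^2 · 5 · 29^2.
Step 2: Check the mod-4 condition on each prime factor: 2 = 2 (special); 5 ≡ 1 (mod 4), exponent 1; 29 ≡ 1 (mod 4), exponent 2.
All primes ≡ 3 (mod 4) appear to even exponent (or don't appear), so by the two-squares theorem n IS expressible as a sum of two squares.
Step 3: Build a representation. Group n = k² · m with k = 2 and m = 5 · 29 · 29 = 4205 (a product of primes ≡ 1 (mod 4)); a representation of m scales to one of n via (k·x)² + (k·y)² = k²(x² + y²). Each prime p ≡ 1 (mod 4) is itself a sum of two squares; find a² by testing p − a² for a perfect square:
  5: 5 − 1² = 4 = 2² ⇒ 5 = 1² + 2².
  29: 29 − 1² = 28, 29 − 2² = 25 = 5² ⇒ 29 = 2² + 5².
  Combine using the Brahmagupta–Fibonacci identity (a² + b²)(c² + d²) = (ac − bd)² + (ad + bc)² = (ac + bd)² + (ad − bc)²:
  5 · 29 = 145: from (1² + 2²)(2² + 5²), take (1·2 − 2·5, 1·5 + 2·2) = (2 − 10, 5 + 4) = (-8, 9); dropping signs (only squares matter) gives (8, 9); check 8² + 9² = 64 + 81 = 145 ✓.
  145 · 29 = 4205: from (8² + 9²)(2² + 5²), take (8·2 − 9·5, 8·5 + 9·2) = (16 − 45, 40 + 18) = (-29, 58); dropping signs (only squares matter) gives (29, 58); check 29² + 58² = 841 + 3364 = 4205 ✓.
  Scale by k = 2: (2·29, 2·58) = (58, 116).
Step 4: Order so x ≤ y and verify: 58² + 116² = 3364 + 13456 = 16820 = n. ✓

n = 16820 = 58² + 116² (one valid representation with x ≤ y).


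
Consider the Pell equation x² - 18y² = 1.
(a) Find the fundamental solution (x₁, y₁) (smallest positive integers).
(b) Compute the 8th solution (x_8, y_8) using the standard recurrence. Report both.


Step 1: Find the fundamental solution (x₁, y₁) of x² - 18y² = 1.
  Expand √18 as a continued fraction. a₀ = ⌊√18⌋ = 4; iterate m_{k+1} = d_k·a_k − m_k, d_{k+1} = (18 − m_{k+1}²)/d_k, a_{k+1} = ⌊(a₀ + m_{k+1})/d_{k+1}⌋ (starting m₀ = 0, d₀ = 1), with convergents p_k = a_k·p_{k-1} + p_{k-2}, q_k = a_k·q_{k-1} + q_{k-2} (p₋₁ = 1, q₋₁ = 0):
  k = 0: a₀ = 4; p₀/q₀ = 4/1; p₀² − 18·q₀² = 16 − 18 = -2.
  k = 1: m = 4, d = 2, a = ⌊(4 + 4)/2⌋ = 4; p/q = (4·4 + 1)/(4·1 + 0) = 17/4; p² − 18·q² = 289 − 288 = 1.
  The first convergent with p² − 18·q² = 1 gives the fundamental solution (x₁, y₁) = (17, 4).
Step 2: Apply the recurrence (x_{n+1}, y_{n+1}) = (x₁x_n + 18y₁y_n, x₁y_n + y₁x_n) repeatedly.
  From (x_1, y_1) = (17, 4): x_2 = 17·17 + 18·4·4 = 577; y_2 = 17·4 + 4·17 = 136.
  From (x_2, y_2) = (577, 136): x_3 = 17·577 + 18·4·136 = 19601; y_3 = 17·136 + 4·577 = 4620.
  From (x_3, y_3) = (19601, 4620): x_4 = 17·19601 + 18·4·4620 = 665857; y_4 = 17·4620 + 4·19601 = 156944.
  From (x_4, y_4) = (665857, 156944): x_5 = 17·665857 + 18·4·156944 = 22619537; y_5 = 17·156944 + 4·665857 = 5331476.
  From (x_5, y_5) = (22619537, 5331476): x_6 = 17·22619537 + 18·4·5331476 = 768398401; y_6 = 17·5331476 + 4·22619537 = 181113240.
  From (x_6, y_6) = (768398401, 181113240): x_7 = 17·768398401 + 18·4·181113240 = 26102926097; y_7 = 17·181113240 + 4·768398401 = 6152518684.
  From (x_7, y_7) = (26102926097, 6152518684): x_8 = 17·26102926097 + 18·4·6152518684 = 886731088897; y_8 = 17·6152518684 + 4·26102926097 = 209004522016.
Step 3: Verify x_8² - 18·y_8² = 786292024016459316676609 - 786292024016459316676608 = 1 (should be 1). ✓

(x_1, y_1) = (17, 4); (x_8, y_8) = (886731088897, 209004522016).


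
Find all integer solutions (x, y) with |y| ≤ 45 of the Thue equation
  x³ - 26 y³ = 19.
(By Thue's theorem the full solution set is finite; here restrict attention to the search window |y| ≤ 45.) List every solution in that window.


The equation is x³ - 26y³ = 19. For fixed y, x³ = 26·y³ + 19, so a solution requires the RHS to be a perfect cube.
Strategy: iterate y from -45 to 45, compute RHS = 26·y³ + 19, and check whether it is a (positive or negative) perfect cube.
Check small values of y:
  y = 0: RHS = 19 is not a perfect cube.
  y = 1: RHS = 45 is not a perfect cube.
  y = -1: RHS = -7 is not a perfect cube.
  y = 2: RHS = 227 is not a perfect cube.
  y = -2: RHS = -189 is not a perfect cube.
  y = 3: RHS = 721 is not a perfect cube.
  y = -3: RHS = -683 is not a perfect cube.
Continuing the search up to |y| = 45 finds no solutions either.
No (x, y) in the scanned range satisfies the equation.

No integer solutions with |y| ≤ 45.


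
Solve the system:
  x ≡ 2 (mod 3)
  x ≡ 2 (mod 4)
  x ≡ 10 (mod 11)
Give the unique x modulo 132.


Moduli 3, 4, 11 are pairwise coprime; by CRT there is a unique solution modulo M = 3 · 4 · 11 = 132.
Solve pairwise, accumulating the modulus:
  Start with x ≡ 2 (mod 3).
  Combine with x ≡ 2 (mod 4): since gcd(3, 4) = 1, we get a unique residue mod 12.
    Write x = 2 + 3·t and substitute into x ≡ 2 (mod 4): 3·t ≡ 2 − 2 = 0 (mod 4).
    The inverse of 3 mod 4 is 3 (since 3·3 = 9 = 2·4 + 1), so t ≡ 3·0 = 0 ≡ 0 (mod 4).
    Then x = 2 + 3·0 = 2, valid modulo lcm(3, 4) = 12: x ≡ 2 (mod 12).
  Combine with x ≡ 10 (mod 11): since gcd(12, 11) = 1, we get a unique residue mod 132.
    Write x = 2 + 12·t and substitute into x ≡ 10 (mod 11): 12·t ≡ 10 − 2 = 8 (mod 11).
    Reduce coefficients mod 11: 1·t ≡ 8 (mod 11).
    So t ≡ 8 (mod 11).
    Then x = 2 + 12·8 = 98, valid modulo lcm(12, 11) = 132: x ≡ 98 (mod 132).
Verify: 98 mod 3 = 2 ✓, 98 mod 4 = 2 ✓, 98 mod 11 = 10 ✓.

x ≡ 98 (mod 132).


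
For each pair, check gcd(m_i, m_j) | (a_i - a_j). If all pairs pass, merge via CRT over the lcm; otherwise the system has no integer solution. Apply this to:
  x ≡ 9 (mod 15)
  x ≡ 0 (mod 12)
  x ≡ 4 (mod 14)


Moduli 15, 12, 14 are not pairwise coprime, so CRT works modulo lcm(m_i) when all pairwise compatibility conditions hold.
Pairwise compatibility: gcd(m_i, m_j) must divide a_i - a_j for every pair.
Merge one congruence at a time:
  Start: x ≡ 9 (mod 15).
  Combine with x ≡ 0 (mod 12): gcd(15, 12) = 3; 0 - 9 = -9, which IS divisible by 3, so compatible.
    Write x = 9 + 15·t and substitute into x ≡ 0 (mod 12): 15·t ≡ 0 − 9 = -9 (mod 12).
    Divide the congruence (and modulus) by g = 3: 5·t ≡ -3 (mod 4).
    Reduce coefficients mod 4: 1·t ≡ 1 (mod 4).
    So t ≡ 1 (mod 4).
    Then x = 9 + 15·1 = 24, valid modulo lcm(15, 12) = 60: x ≡ 24 (mod 60).
  Combine with x ≡ 4 (mod 14): gcd(60, 14) = 2; 4 - 24 = -20, which IS divisible by 2, so compatible.
    Write x = 24 + 60·t and substitute into x ≡ 4 (mod 14): 60·t ≡ 4 − 24 = -20 (mod 14).
    Divide the congruence (and modulus) by g = 2: 30·t ≡ -10 (mod 7).
    Reduce coefficients mod 7: 2·t ≡ 4 (mod 7).
    The inverse of 2 mod 7 is 4 (since 2·4 = 8 = 1·7 + 1), so t ≡ 4·4 = 16 ≡ 2 (mod 7).
    Then x = 24 + 60·2 = 144, valid modulo lcm(60, 14) = 420: x ≡ 144 (mod 420).
Verify: 144 mod 15 = 9, 144 mod 12 = 0, 144 mod 14 = 4.

x ≡ 144 (mod 420).


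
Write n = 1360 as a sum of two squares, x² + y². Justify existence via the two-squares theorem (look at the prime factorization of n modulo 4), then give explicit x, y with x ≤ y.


Step 1: Factor n = 1360 = 2^4 · 5 · 17.
Step 2: Check the mod-4 condition on each prime factor: 2 = 2 (special); 5 ≡ 1 (mod 4), exponent 1; 17 ≡ 1 (mod 4), exponent 1.
All primes ≡ 3 (mod 4) appear to even exponent (or don't appear), so by the two-squares theorem n IS expressible as a sum of two squares.
Step 3: Build a representation. Group n = k² · m with k = 4 and m = 5 · 17 = 85 (a product of primes ≡ 1 (mod 4)); a representation of m scales to one of n via (k·x)² + (k·y)² = k²(x² + y²). Each prime p ≡ 1 (mod 4) is itself a sum of two squares; find a² by testing p − a² for a perfect square:
  5: 5 − 1² = 4 = 2² ⇒ 5 = 1² + 2².
  17: 17 − 1² = 16 = 4² ⇒ 17 = 1² + 4².
  Combine using the Brahmagupta–Fibonacci identity (a² + b²)(c² + d²) = (ac − bd)² + (ad + bc)² = (ac + bd)² + (ad − bc)²:
  5 · 17 = 85: from (1² + 2²)(1² + 4²), take (1·1 − 2·4, 1·4 + 2·1) = (1 − 8, 4 + 2) = (-7, 6); dropping signs (only squares matter) gives (7, 6); check 7² + 6² = 49 + 36 = 85 ✓.
  Scale by k = 4: (4·7, 4·6) = (28, 24).
Step 4: Order so x ≤ y and verify: 24² + 28² = 576 + 784 = 1360 = n. ✓

n = 1360 = 24² + 28² (one valid representation with x ≤ y).


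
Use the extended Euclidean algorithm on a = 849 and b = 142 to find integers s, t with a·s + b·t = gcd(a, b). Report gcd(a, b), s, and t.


Euclidean algorithm on (849, 142) — divide until remainder is 0:
  849 = 5 · 142 + 139
  142 = 1 · 139 + 3
  139 = 46 · 3 + 1
  3 = 3 · 1 + 0
gcd(849, 142) = 1.
Track Bezout coefficients alongside the remainders: start with r₀ = 849 = a·1 + b·0 (s = 1, t = 0) and r₁ = 142 = a·0 + b·1 (s = 0, t = 1); each new remainder r_{k+1} = r_{k-1} − q_k·r_k inherits s_{k+1} = s_{k-1} − q_k·s_k, t_{k+1} = t_{k-1} − q_k·t_k, so r_k = a·s_k + b·t_k at every step:
  q = 5: r = 139, s = 1 − 5·0 = 1, t = 0 − 5·1 = -5  (check: 849·1 + 142·(-5) = 139)
  q = 1: r = 3, s = 0 − 1·1 = -1, t = 1 − 1·(-5) = 6  (check: 849·(-1) + 142·6 = 3)
  q = 46: r = 1, s = 1 − 46·(-1) = 47, t = -5 − 46·6 = -281  (check: 849·47 + 142·(-281) = 1)
The row with r = 1 (the gcd) gives the Bezout coefficients s = 47, t = -281.
Result: 849 · (47) + 142 · (-281) = 1.

gcd(849, 142) = 1; s = 47, t = -281 (check: 849·47 + 142·(-281) = 1).


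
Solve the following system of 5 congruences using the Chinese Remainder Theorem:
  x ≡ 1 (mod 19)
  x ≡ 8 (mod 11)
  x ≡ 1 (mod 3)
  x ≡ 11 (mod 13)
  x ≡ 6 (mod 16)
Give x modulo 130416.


Product of moduli M = 19 · 11 · 3 · 13 · 16 = 130416.
Merge one congruence at a time:
  Start: x ≡ 1 (mod 19).
  Combine with x ≡ 8 (mod 11); new modulus lcm = 209.
    Write x = 1 + 19·t and substitute into x ≡ 8 (mod 11): 19·t ≡ 8 − 1 = 7 (mod 11).
    Reduce coefficients mod 11: 8·t ≡ 7 (mod 11).
    The inverse of 8 mod 11 is 7 (since 8·7 = 56 = 5·11 + 1), so t ≡ 7·7 = 49 ≡ 5 (mod 11).
    Then x = 1 + 19·5 = 96, valid modulo lcm(19, 11) = 209: x ≡ 96 (mod 209).
  Combine with x ≡ 1 (mod 3); new modulus lcm = 627.
    Write x = 96 + 209·t and substitute into x ≡ 1 (mod 3): 209·t ≡ 1 − 96 = -95 (mod 3).
    Reduce coefficients mod 3: 2·t ≡ 1 (mod 3).
    The inverse of 2 mod 3 is 2 (since 2·2 = 4 = 1·3 + 1), so t ≡ 2·1 = 2 ≡ 2 (mod 3).
    Then x = 96 + 209·2 = 514, valid modulo lcm(209, 3) = 627: x ≡ 514 (mod 627).
  Combine with x ≡ 11 (mod 13); new modulus lcm = 8151.
    Write x = 514 + 627·t and substitute into x ≡ 11 (mod 13): 627·t ≡ 11 − 514 = -503 (mod 13).
    Reduce coefficients mod 13: 3·t ≡ 4 (mod 13).
    The inverse of 3 mod 13 is 9 (since 3·9 = 27 = 2·13 + 1), so t ≡ 9·4 = 36 ≡ 10 (mod 13).
    Then x = 514 + 627·10 = 6784, valid modulo lcm(627, 13) = 8151: x ≡ 6784 (mod 8151).
  Combine with x ≡ 6 (mod 16); new modulus lcm = 130416.
    Write x = 6784 + 8151·t and substitute into x ≡ 6 (mod 16): 8151·t ≡ 6 − 6784 = -6778 (mod 16).
    Reduce coefficients mod 16: 7·t ≡ 6 (mod 16).
    The inverse of 7 mod 16 is 7 (since 7·7 = 49 = 3·16 + 1), so t ≡ 7·6 = 42 ≡ 10 (mod 16).
    Then x = 6784 + 8151·10 = 88294, valid modulo lcm(8151, 16) = 130416: x ≡ 88294 (mod 130416).
Verify against each original: 88294 mod 19 = 1, 88294 mod 11 = 8, 88294 mod 3 = 1, 88294 mod 13 = 11, 88294 mod 16 = 6.

x ≡ 88294 (mod 130416).


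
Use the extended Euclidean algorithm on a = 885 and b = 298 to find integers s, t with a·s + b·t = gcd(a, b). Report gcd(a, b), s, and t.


Euclidean algorithm on (885, 298) — divide until remainder is 0:
  885 = 2 · 298 + 289
  298 = 1 · 289 + 9
  289 = 32 · 9 + 1
  9 = 9 · 1 + 0
gcd(885, 298) = 1.
Track Bezout coefficients alongside the remainders: start with r₀ = 885 = a·1 + b·0 (s = 1, t = 0) and r₁ = 298 = a·0 + b·1 (s = 0, t = 1); each new remainder r_{k+1} = r_{k-1} − q_k·r_k inherits s_{k+1} = s_{k-1} − q_k·s_k, t_{k+1} = t_{k-1} − q_k·t_k, so r_k = a·s_k + b·t_k at every step:
  q = 2: r = 289, s = 1 − 2·0 = 1, t = 0 − 2·1 = -2  (check: 885·1 + 298·(-2) = 289)
  q = 1: r = 9, s = 0 − 1·1 = -1, t = 1 − 1·(-2) = 3  (check: 885·(-1) + 298·3 = 9)
  q = 32: r = 1, s = 1 − 32·(-1) = 33, t = -2 − 32·3 = -98  (check: 885·33 + 298·(-98) = 1)
The row with r = 1 (the gcd) gives the Bezout coefficients s = 33, t = -98.
Result: 885 · (33) + 298 · (-98) = 1.

gcd(885, 298) = 1; s = 33, t = -98 (check: 885·33 + 298·(-98) = 1).


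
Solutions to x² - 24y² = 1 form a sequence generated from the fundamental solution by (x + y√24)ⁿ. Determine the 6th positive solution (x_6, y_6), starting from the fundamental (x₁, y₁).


Step 1: Find the fundamental solution (x₁, y₁) of x² - 24y² = 1.
  Expand √24 as a continued fraction. a₀ = ⌊√24⌋ = 4; iterate m_{k+1} = d_k·a_k − m_k, d_{k+1} = (24 − m_{k+1}²)/d_k, a_{k+1} = ⌊(a₀ + m_{k+1})/d_{k+1}⌋ (starting m₀ = 0, d₀ = 1), with convergents p_k = a_k·p_{k-1} + p_{k-2}, q_k = a_k·q_{k-1} + q_{k-2} (p₋₁ = 1, q₋₁ = 0):
  k = 0: a₀ = 4; p₀/q₀ = 4/1; p₀² − 24·q₀² = 16 − 24 = -8.
  k = 1: m = 4, d = 8, a = ⌊(4 + 4)/8⌋ = 1; p/q = (1·4 + 1)/(1·1 + 0) = 5/1; p² − 24·q² = 25 − 24 = 1.
  The first convergent with p² − 24·q² = 1 gives the fundamental solution (x₁, y₁) = (5, 1).
Step 2: Apply the recurrence (x_{n+1}, y_{n+1}) = (x₁x_n + 24y₁y_n, x₁y_n + y₁x_n) repeatedly.
  From (x_1, y_1) = (5, 1): x_2 = 5·5 + 24·1·1 = 49; y_2 = 5·1 + 1·5 = 10.
  From (x_2, y_2) = (49, 10): x_3 = 5·49 + 24·1·10 = 485; y_3 = 5·10 + 1·49 = 99.
  From (x_3, y_3) = (485, 99): x_4 = 5·485 + 24·1·99 = 4801; y_4 = 5·99 + 1·485 = 980.
  From (x_4, y_4) = (4801, 980): x_5 = 5·4801 + 24·1·980 = 47525; y_5 = 5·980 + 1·4801 = 9701.
  From (x_5, y_5) = (47525, 9701): x_6 = 5·47525 + 24·1·9701 = 470449; y_6 = 5·9701 + 1·47525 = 96030.
Step 3: Verify x_6² - 24·y_6² = 221322261601 - 221322261600 = 1 (should be 1). ✓

(x_1, y_1) = (5, 1); (x_6, y_6) = (470449, 96030).


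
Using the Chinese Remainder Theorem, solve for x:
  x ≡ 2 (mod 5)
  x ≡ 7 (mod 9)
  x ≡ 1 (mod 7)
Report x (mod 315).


Moduli 5, 9, 7 are pairwise coprime; by CRT there is a unique solution modulo M = 5 · 9 · 7 = 315.
Solve pairwise, accumulating the modulus:
  Start with x ≡ 2 (mod 5).
  Combine with x ≡ 7 (mod 9): since gcd(5, 9) = 1, we get a unique residue mod 45.
    Write x = 2 + 5·t and substitute into x ≡ 7 (mod 9): 5·t ≡ 7 − 2 = 5 (mod 9).
    The inverse of 5 mod 9 is 2 (since 5·2 = 10 = 1·9 + 1), so t ≡ 2·5 = 10 ≡ 1 (mod 9).
    Then x = 2 + 5·1 = 7, valid modulo lcm(5, 9) = 45: x ≡ 7 (mod 45).
  Combine with x ≡ 1 (mod 7): since gcd(45, 7) = 1, we get a unique residue mod 315.
    Write x = 7 + 45·t and substitute into x ≡ 1 (mod 7): 45·t ≡ 1 − 7 = -6 (mod 7).
    Reduce coefficients mod 7: 3·t ≡ 1 (mod 7).
    The inverse of 3 mod 7 is 5 (since 3·5 = 15 = 2·7 + 1), so t ≡ 5·1 = 5 ≡ 5 (mod 7).
    Then x = 7 + 45·5 = 232, valid modulo lcm(45, 7) = 315: x ≡ 232 (mod 315).
Verify: 232 mod 5 = 2 ✓, 232 mod 9 = 7 ✓, 232 mod 7 = 1 ✓.

x ≡ 232 (mod 315).


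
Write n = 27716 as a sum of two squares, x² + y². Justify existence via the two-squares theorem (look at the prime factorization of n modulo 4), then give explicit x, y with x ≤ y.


Step 1: Factor n = 27716 = 2^2 · 13^2 · 41.
Step 2: Check the mod-4 condition on each prime factor: 2 = 2 (special); 13 ≡ 1 (mod 4), exponent 2; 41 ≡ 1 (mod 4), exponent 1.
All primes ≡ 3 (mod 4) appear to even exponent (or don't appear), so by the two-squares theorem n IS expressible as a sum of two squares.
Step 3: Build a representation. Group n = k² · m with k = 2 and m = 13 · 13 · 41 = 6929 (a product of primes ≡ 1 (mod 4)); a representation of m scales to one of n via (k·x)² + (k·y)² = k²(x² + y²). Each prime p ≡ 1 (mod 4) is itself a sum of two squares; find a² by testing p − a² for a perfect square:
  13: 13 − 1² = 12, 13 − 2² = 9 = 3² ⇒ 13 = 2² + 3².
  41: 41 − 1² = 40, 41 − 2² = 37, 41 − 3² = 32, 41 − 4² = 25 = 5² ⇒ 41 = 4² + 5².
  Combine using the Brahmagupta–Fibonacci identity (a² + b²)(c² + d²) = (ac − bd)² + (ad + bc)² = (ac + bd)² + (ad − bc)²:
  13 · 13 = 169: from (2² + 3²)(2² + 3²), take (2·2 − 3·3, 2·3 + 3·2) = (4 − 9, 6 + 6) = (-5, 12); dropping signs (only squares matter) gives (5, 12); check 5² + 12² = 25 + 144 = 169 ✓.
  169 · 41 = 6929: from (5² + 12²)(4² + 5²), take (5·4 − 12·5, 5·5 + 12·4) = (20 − 60, 25 + 48) = (-40, 73); dropping signs (only squares matter) gives (40, 73); check 40² + 73² = 1600 + 5329 = 6929 ✓.
  Scale by k = 2: (2·40, 2·73) = (80, 146).
Step 4: Order so x ≤ y and verify: 80² + 146² = 6400 + 21316 = 27716 = n. ✓

n = 27716 = 80² + 146² (one valid representation with x ≤ y).


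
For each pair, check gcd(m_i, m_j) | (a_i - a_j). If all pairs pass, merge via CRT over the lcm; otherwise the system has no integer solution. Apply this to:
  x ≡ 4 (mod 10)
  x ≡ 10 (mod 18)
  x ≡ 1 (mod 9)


Moduli 10, 18, 9 are not pairwise coprime, so CRT works modulo lcm(m_i) when all pairwise compatibility conditions hold.
Pairwise compatibility: gcd(m_i, m_j) must divide a_i - a_j for every pair.
Merge one congruence at a time:
  Start: x ≡ 4 (mod 10).
  Combine with x ≡ 10 (mod 18): gcd(10, 18) = 2; 10 - 4 = 6, which IS divisible by 2, so compatible.
    Write x = 4 + 10·t and substitute into x ≡ 10 (mod 18): 10·t ≡ 10 − 4 = 6 (mod 18).
    Divide the congruence (and modulus) by g = 2: 5·t ≡ 3 (mod 9).
    The inverse of 5 mod 9 is 2 (since 5·2 = 10 = 1·9 + 1), so t ≡ 2·3 = 6 ≡ 6 (mod 9).
    Then x = 4 + 10·6 = 64, valid modulo lcm(10, 18) = 90: x ≡ 64 (mod 90).
  Combine with x ≡ 1 (mod 9): gcd(90, 9) = 9; 1 - 64 = -63, which IS divisible by 9, so compatible.
    Write x = 64 + 90·t and substitute into x ≡ 1 (mod 9): 90·t ≡ 1 − 64 = -63 (mod 9).
    Divide the congruence (and modulus) by g = 9: 10·t ≡ -7 (mod 1).
    Modulo 1 every t works; take t = 0.
    Then x = 64 + 90·0 = 64, valid modulo lcm(90, 9) = 90: x ≡ 64 (mod 90).
Verify: 64 mod 10 = 4, 64 mod 18 = 10, 64 mod 9 = 1.

x ≡ 64 (mod 90).


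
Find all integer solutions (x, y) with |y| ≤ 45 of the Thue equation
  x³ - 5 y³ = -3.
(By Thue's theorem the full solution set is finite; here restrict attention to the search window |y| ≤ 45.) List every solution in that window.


The equation is x³ - 5y³ = -3. For fixed y, x³ = 5·y³ − 3, so a solution requires the RHS to be a perfect cube.
Strategy: iterate y from -45 to 45, compute RHS = 5·y³ − 3, and check whether it is a (positive or negative) perfect cube.
Check small values of y:
  y = 0: RHS = -3 is not a perfect cube.
  y = 1: RHS = 2 is not a perfect cube.
  y = -1: RHS = -8 = (-2)³ ⇒ x = -2 works.
  y = 2: RHS = 37 is not a perfect cube.
  y = -2: RHS = -43 is not a perfect cube.
  y = 3: RHS = 132 is not a perfect cube.
  y = -3: RHS = -138 is not a perfect cube.
Continuing the search up to |y| = 45 finds no further solutions beyond those listed.
Collected solutions: (-2, -1).

Solutions (with |y| ≤ 45): (-2, -1).


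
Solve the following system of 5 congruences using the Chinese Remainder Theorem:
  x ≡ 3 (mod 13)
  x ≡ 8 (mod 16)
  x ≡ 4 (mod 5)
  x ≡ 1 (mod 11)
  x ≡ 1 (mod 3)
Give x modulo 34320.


Product of moduli M = 13 · 16 · 5 · 11 · 3 = 34320.
Merge one congruence at a time:
  Start: x ≡ 3 (mod 13).
  Combine with x ≡ 8 (mod 16); new modulus lcm = 208.
    Write x = 3 + 13·t and substitute into x ≡ 8 (mod 16): 13·t ≡ 8 − 3 = 5 (mod 16).
    The inverse of 13 mod 16 is 5 (since 13·5 = 65 = 4·16 + 1), so t ≡ 5·5 = 25 ≡ 9 (mod 16).
    Then x = 3 + 13·9 = 120, valid modulo lcm(13, 16) = 208: x ≡ 120 (mod 208).
  Combine with x ≡ 4 (mod 5); new modulus lcm = 1040.
    Write x = 120 + 208·t and substitute into x ≡ 4 (mod 5): 208·t ≡ 4 − 120 = -116 (mod 5).
    Reduce coefficients mod 5: 3·t ≡ 4 (mod 5).
    The inverse of 3 mod 5 is 2 (since 3·2 = 6 = 1·5 + 1), so t ≡ 2·4 = 8 ≡ 3 (mod 5).
    Then x = 120 + 208·3 = 744, valid modulo lcm(208, 5) = 1040: x ≡ 744 (mod 1040).
  Combine with x ≡ 1 (mod 11); new modulus lcm = 11440.
    Write x = 744 + 1040·t and substitute into x ≡ 1 (mod 11): 1040·t ≡ 1 − 744 = -743 (mod 11).
    Reduce coefficients mod 11: 6·t ≡ 5 (mod 11).
    The inverse of 6 mod 11 is 2 (since 6·2 = 12 = 1·11 + 1), so t ≡ 2·5 = 10 ≡ 10 (mod 11).
    Then x = 744 + 1040·10 = 11144, valid modulo lcm(1040, 11) = 11440: x ≡ 11144 (mod 11440).
  Combine with x ≡ 1 (mod 3); new modulus lcm = 34320.
    Write x = 11144 + 11440·t and substitute into x ≡ 1 (mod 3): 11440·t ≡ 1 − 11144 = -11143 (mod 3).
    Reduce coefficients mod 3: 1·t ≡ 2 (mod 3).
    So t ≡ 2 (mod 3).
    Then x = 11144 + 11440·2 = 34024, valid modulo lcm(11440, 3) = 34320: x ≡ 34024 (mod 34320).
Verify against each original: 34024 mod 13 = 3, 34024 mod 16 = 8, 34024 mod 5 = 4, 34024 mod 11 = 1, 34024 mod 3 = 1.

x ≡ 34024 (mod 34320).


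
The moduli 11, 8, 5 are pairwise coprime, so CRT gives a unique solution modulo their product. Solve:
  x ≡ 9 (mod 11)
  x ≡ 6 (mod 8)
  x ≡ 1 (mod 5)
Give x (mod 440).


Moduli 11, 8, 5 are pairwise coprime; by CRT there is a unique solution modulo M = 11 · 8 · 5 = 440.
Solve pairwise, accumulating the modulus:
  Start with x ≡ 9 (mod 11).
  Combine with x ≡ 6 (mod 8): since gcd(11, 8) = 1, we get a unique residue mod 88.
    Write x = 9 + 11·t and substitute into x ≡ 6 (mod 8): 11·t ≡ 6 − 9 = -3 (mod 8).
    Reduce coefficients mod 8: 3·t ≡ 5 (mod 8).
    The inverse of 3 mod 8 is 3 (since 3·3 = 9 = 1·8 + 1), so t ≡ 3·5 = 15 ≡ 7 (mod 8).
    Then x = 9 + 11·7 = 86, valid modulo lcm(11, 8) = 88: x ≡ 86 (mod 88).
  Combine with x ≡ 1 (mod 5): since gcd(88, 5) = 1, we get a unique residue mod 440.
    Write x = 86 + 88·t and substitute into x ≡ 1 (mod 5): 88·t ≡ 1 − 86 = -85 (mod 5).
    Reduce coefficients mod 5: 3·t ≡ 0 (mod 5).
    The inverse of 3 mod 5 is 2 (since 3·2 = 6 = 1·5 + 1), so t ≡ 2·0 = 0 ≡ 0 (mod 5).
    Then x = 86 + 88·0 = 86, valid modulo lcm(88, 5) = 440: x ≡ 86 (mod 440).
Verify: 86 mod 11 = 9 ✓, 86 mod 8 = 6 ✓, 86 mod 5 = 1 ✓.

x ≡ 86 (mod 440).


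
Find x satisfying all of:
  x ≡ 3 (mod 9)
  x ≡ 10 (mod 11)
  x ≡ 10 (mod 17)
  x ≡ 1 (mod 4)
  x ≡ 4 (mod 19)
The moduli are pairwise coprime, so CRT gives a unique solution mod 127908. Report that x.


Product of moduli M = 9 · 11 · 17 · 4 · 19 = 127908.
Merge one congruence at a time:
  Start: x ≡ 3 (mod 9).
  Combine with x ≡ 10 (mod 11); new modulus lcm = 99.
    Write x = 3 + 9·t and substitute into x ≡ 10 (mod 11): 9·t ≡ 10 − 3 = 7 (mod 11).
    The inverse of 9 mod 11 is 5 (since 9·5 = 45 = 4·11 + 1), so t ≡ 5·7 = 35 ≡ 2 (mod 11).
    Then x = 3 + 9·2 = 21, valid modulo lcm(9, 11) = 99: x ≡ 21 (mod 99).
  Combine with x ≡ 10 (mod 17); new modulus lcm = 1683.
    Write x = 21 + 99·t and substitute into x ≡ 10 (mod 17): 99·t ≡ 10 − 21 = -11 (mod 17).
    Reduce coefficients mod 17: 14·t ≡ 6 (mod 17).
    The inverse of 14 mod 17 is 11 (since 14·11 = 154 = 9·17 + 1), so t ≡ 11·6 = 66 ≡ 15 (mod 17).
    Then x = 21 + 99·15 = 1506, valid modulo lcm(99, 17) = 1683: x ≡ 1506 (mod 1683).
  Combine with x ≡ 1 (mod 4); new modulus lcm = 6732.
    Write x = 1506 + 1683·t and substitute into x ≡ 1 (mod 4): 1683·t ≡ 1 − 1506 = -1505 (mod 4).
    Reduce coefficients mod 4: 3·t ≡ 3 (mod 4).
    The inverse of 3 mod 4 is 3 (since 3·3 = 9 = 2·4 + 1), so t ≡ 3·3 = 9 ≡ 1 (mod 4).
    Then x = 1506 + 1683·1 = 3189, valid modulo lcm(1683, 4) = 6732: x ≡ 3189 (mod 6732).
  Combine with x ≡ 4 (mod 19); new modulus lcm = 127908.
    Write x = 3189 + 6732·t and substitute into x ≡ 4 (mod 19): 6732·t ≡ 4 − 3189 = -3185 (mod 19).
    Reduce coefficients mod 19: 6·t ≡ 7 (mod 19).
    The inverse of 6 mod 19 is 16 (since 6·16 = 96 = 5·19 + 1), so t ≡ 16·7 = 112 ≡ 17 (mod 19).
    Then x = 3189 + 6732·17 = 117633, valid modulo lcm(6732, 19) = 127908: x ≡ 117633 (mod 127908).
Verify against each original: 117633 mod 9 = 3, 117633 mod 11 = 10, 117633 mod 17 = 10, 117633 mod 4 = 1, 117633 mod 19 = 4.

x ≡ 117633 (mod 127908).


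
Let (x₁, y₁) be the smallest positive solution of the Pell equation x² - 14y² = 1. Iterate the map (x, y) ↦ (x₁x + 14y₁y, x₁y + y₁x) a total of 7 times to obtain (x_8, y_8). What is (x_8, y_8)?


Step 1: Find the fundamental solution (x₁, y₁) of x² - 14y² = 1.
  Expand √14 as a continued fraction. a₀ = ⌊√14⌋ = 3; iterate m_{k+1} = d_k·a_k − m_k, d_{k+1} = (14 − m_{k+1}²)/d_k, a_{k+1} = ⌊(a₀ + m_{k+1})/d_{k+1}⌋ (starting m₀ = 0, d₀ = 1), with convergents p_k = a_k·p_{k-1} + p_{k-2}, q_k = a_k·q_{k-1} + q_{k-2} (p₋₁ = 1, q₋₁ = 0):
  k = 0: a₀ = 3; p₀/q₀ = 3/1; p₀² − 14·q₀² = 9 − 14 = -5.
  k = 1: m = 3, d = 5, a = ⌊(3 + 3)/5⌋ = 1; p/q = (1·3 + 1)/(1·1 + 0) = 4/1; p² − 14·q² = 16 − 14 = 2.
  k = 2: m = 2, d = 2, a = ⌊(3 + 2)/2⌋ = 2; p/q = (2·4 + 3)/(2·1 + 1) = 11/3; p² − 14·q² = 121 − 126 = -5.
  k = 3: m = 2, d = 5, a = ⌊(3 + 2)/5⌋ = 1; p/q = (1·11 + 4)/(1·3 + 1) = 15/4; p² − 14·q² = 225 − 224 = 1.
  The first convergent with p² − 14·q² = 1 gives the fundamental solution (x₁, y₁) = (15, 4).
Step 2: Apply the recurrence (x_{n+1}, y_{n+1}) = (x₁x_n + 14y₁y_n, x₁y_n + y₁x_n) repeatedly.
  From (x_1, y_1) = (15, 4): x_2 = 15·15 + 14·4·4 = 449; y_2 = 15·4 + 4·15 = 120.
  From (x_2, y_2) = (449, 120): x_3 = 15·449 + 14·4·120 = 13455; y_3 = 15·120 + 4·449 = 3596.
  From (x_3, y_3) = (13455, 3596): x_4 = 15·13455 + 14·4·3596 = 403201; y_4 = 15·3596 + 4·13455 = 107760.
  From (x_4, y_4) = (403201, 107760): x_5 = 15·403201 + 14·4·107760 = 12082575; y_5 = 15·107760 + 4·403201 = 3229204.
  From (x_5, y_5) = (12082575, 3229204): x_6 = 15·12082575 + 14·4·3229204 = 362074049; y_6 = 15·3229204 + 4·12082575 = 96768360.
  From (x_6, y_6) = (362074049, 96768360): x_7 = 15·362074049 + 14·4·96768360 = 10850138895; y_7 = 15·96768360 + 4·362074049 = 2899821596.
  From (x_7, y_7) = (10850138895, 2899821596): x_8 = 15·10850138895 + 14·4·2899821596 = 325142092801; y_8 = 15·2899821596 + 4·10850138895 = 86897879520.
Step 3: Verify x_8² - 14·y_8² = 105717380511014096025601 - 105717380511014096025600 = 1 (should be 1). ✓

(x_1, y_1) = (15, 4); (x_8, y_8) = (325142092801, 86897879520).


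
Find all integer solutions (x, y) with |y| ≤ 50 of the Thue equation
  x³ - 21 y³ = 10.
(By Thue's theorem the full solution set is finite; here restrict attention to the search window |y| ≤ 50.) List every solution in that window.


The equation is x³ - 21y³ = 10. For fixed y, x³ = 21·y³ + 10, so a solution requires the RHS to be a perfect cube.
Strategy: iterate y from -50 to 50, compute RHS = 21·y³ + 10, and check whether it is a (positive or negative) perfect cube.
Check small values of y:
  y = 0: RHS = 10 is not a perfect cube.
  y = 1: RHS = 31 is not a perfect cube.
  y = -1: RHS = -11 is not a perfect cube.
  y = 2: RHS = 178 is not a perfect cube.
  y = -2: RHS = -158 is not a perfect cube.
  y = 3: RHS = 577 is not a perfect cube.
  y = -3: RHS = -557 is not a perfect cube.
Continuing the search up to |y| = 50 finds no solutions either.
No (x, y) in the scanned range satisfies the equation.

No integer solutions with |y| ≤ 50.


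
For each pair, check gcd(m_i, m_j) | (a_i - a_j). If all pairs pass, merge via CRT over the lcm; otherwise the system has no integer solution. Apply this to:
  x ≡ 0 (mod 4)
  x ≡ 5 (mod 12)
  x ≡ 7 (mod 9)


Moduli 4, 12, 9 are not pairwise coprime, so CRT works modulo lcm(m_i) when all pairwise compatibility conditions hold.
Pairwise compatibility: gcd(m_i, m_j) must divide a_i - a_j for every pair.
Merge one congruence at a time:
  Start: x ≡ 0 (mod 4).
  Combine with x ≡ 5 (mod 12): gcd(4, 12) = 4, and 5 - 0 = 5 is NOT divisible by 4.
    ⇒ system is inconsistent (no integer solution).

No solution (the system is inconsistent).


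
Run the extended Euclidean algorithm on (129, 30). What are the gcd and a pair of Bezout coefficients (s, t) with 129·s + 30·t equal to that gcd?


Euclidean algorithm on (129, 30) — divide until remainder is 0:
  129 = 4 · 30 + 9
  30 = 3 · 9 + 3
  9 = 3 · 3 + 0
gcd(129, 30) = 3.
Track Bezout coefficients alongside the remainders: start with r₀ = 129 = a·1 + b·0 (s = 1, t = 0) and r₁ = 30 = a·0 + b·1 (s = 0, t = 1); each new remainder r_{k+1} = r_{k-1} − q_k·r_k inherits s_{k+1} = s_{k-1} − q_k·s_k, t_{k+1} = t_{k-1} − q_k·t_k, so r_k = a·s_k + b·t_k at every step:
  q = 4: r = 9, s = 1 − 4·0 = 1, t = 0 − 4·1 = -4  (check: 129·1 + 30·(-4) = 9)
  q = 3: r = 3, s = 0 − 3·1 = -3, t = 1 − 3·(-4) = 13  (check: 129·(-3) + 30·13 = 3)
The row with r = 3 (the gcd) gives the Bezout coefficients s = -3, t = 13.
Result: 129 · (-3) + 30 · (13) = 3.

gcd(129, 30) = 3; s = -3, t = 13 (check: 129·(-3) + 30·13 = 3).


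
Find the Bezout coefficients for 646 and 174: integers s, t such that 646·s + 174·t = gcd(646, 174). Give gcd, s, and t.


Euclidean algorithm on (646, 174) — divide until remainder is 0:
  646 = 3 · 174 + 124
  174 = 1 · 124 + 50
  124 = 2 · 50 + 24
  50 = 2 · 24 + 2
  24 = 12 · 2 + 0
gcd(646, 174) = 2.
Track Bezout coefficients alongside the remainders: start with r₀ = 646 = a·1 + b·0 (s = 1, t = 0) and r₁ = 174 = a·0 + b·1 (s = 0, t = 1); each new remainder r_{k+1} = r_{k-1} − q_k·r_k inherits s_{k+1} = s_{k-1} − q_k·s_k, t_{k+1} = t_{k-1} − q_k·t_k, so r_k = a·s_k + b·t_k at every step:
  q = 3: r = 124, s = 1 − 3·0 = 1, t = 0 − 3·1 = -3  (check: 646·1 + 174·(-3) = 124)
  q = 1: r = 50, s = 0 − 1·1 = -1, t = 1 − 1·(-3) = 4  (check: 646·(-1) + 174·4 = 50)
  q = 2: r = 24, s = 1 − 2·(-1) = 3, t = -3 − 2·4 = -11  (check: 646·3 + 174·(-11) = 24)
  q = 2: r = 2, s = -1 − 2·3 = -7, t = 4 − 2·(-11) = 26  (check: 646·(-7) + 174·26 = 2)
The row with r = 2 (the gcd) gives the Bezout coefficients s = -7, t = 26.
Result: 646 · (-7) + 174 · (26) = 2.

gcd(646, 174) = 2; s = -7, t = 26 (check: 646·(-7) + 174·26 = 2).


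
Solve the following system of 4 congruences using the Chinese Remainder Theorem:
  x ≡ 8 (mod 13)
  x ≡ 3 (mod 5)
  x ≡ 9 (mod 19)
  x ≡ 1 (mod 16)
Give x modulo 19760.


Product of moduli M = 13 · 5 · 19 · 16 = 19760.
Merge one congruence at a time:
  Start: x ≡ 8 (mod 13).
  Combine with x ≡ 3 (mod 5); new modulus lcm = 65.
    Write x = 8 + 13·t and substitute into x ≡ 3 (mod 5): 13·t ≡ 3 − 8 = -5 (mod 5).
    Reduce coefficients mod 5: 3·t ≡ 0 (mod 5).
    The inverse of 3 mod 5 is 2 (since 3·2 = 6 = 1·5 + 1), so t ≡ 2·0 = 0 ≡ 0 (mod 5).
    Then x = 8 + 13·0 = 8, valid modulo lcm(13, 5) = 65: x ≡ 8 (mod 65).
  Combine with x ≡ 9 (mod 19); new modulus lcm = 1235.
    Write x = 8 + 65·t and substitute into x ≡ 9 (mod 19): 65·t ≡ 9 − 8 = 1 (mod 19).
    Reduce coefficients mod 19: 8·t ≡ 1 (mod 19).
    The inverse of 8 mod 19 is 12 (since 8·12 = 96 = 5·19 + 1), so t ≡ 12·1 = 12 ≡ 12 (mod 19).
    Then x = 8 + 65·12 = 788, valid modulo lcm(65, 19) = 1235: x ≡ 788 (mod 1235).
  Combine with x ≡ 1 (mod 16); new modulus lcm = 19760.
    Write x = 788 + 1235·t and substitute into x ≡ 1 (mod 16): 1235·t ≡ 1 − 788 = -787 (mod 16).
    Reduce coefficients mod 16: 3·t ≡ 13 (mod 16).
    The inverse of 3 mod 16 is 11 (since 3·11 = 33 = 2·16 + 1), so t ≡ 11·13 = 143 ≡ 15 (mod 16).
    Then x = 788 + 1235·15 = 19313, valid modulo lcm(1235, 16) = 19760: x ≡ 19313 (mod 19760).
Verify against each original: 19313 mod 13 = 8, 19313 mod 5 = 3, 19313 mod 19 = 9, 19313 mod 16 = 1.

x ≡ 19313 (mod 19760).
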